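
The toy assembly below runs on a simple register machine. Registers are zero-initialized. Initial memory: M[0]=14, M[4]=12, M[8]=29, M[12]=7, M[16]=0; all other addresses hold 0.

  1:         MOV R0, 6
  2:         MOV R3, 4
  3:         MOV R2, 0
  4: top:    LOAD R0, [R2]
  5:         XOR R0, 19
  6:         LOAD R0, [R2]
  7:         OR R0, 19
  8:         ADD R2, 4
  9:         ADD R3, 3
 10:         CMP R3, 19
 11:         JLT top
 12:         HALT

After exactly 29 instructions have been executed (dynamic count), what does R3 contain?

after MOV R0, 6: R0=6
after MOV R3, 4: R3=4
after MOV R2, 0: R2=0
after LOAD R0, [R2]: R0=M[0]=14
after XOR R0, 19: R0=14^19=29
after LOAD R0, [R2]: R0=M[0]=14
after OR R0, 19: R0=14|19=31
after ADD R2, 4: R2=0+4=4
after ADD R3, 3: R3=4+3=7
CMP R3, 19  (cmp 7,19)
JLT top: taken
after LOAD R0, [R2]: R0=M[4]=12
after XOR R0, 19: R0=12^19=31
after LOAD R0, [R2]: R0=M[4]=12
after OR R0, 19: R0=12|19=31
after ADD R2, 4: R2=4+4=8
after ADD R3, 3: R3=7+3=10
CMP R3, 19  (cmp 10,19)
JLT top: taken
after LOAD R0, [R2]: R0=M[8]=29
after XOR R0, 19: R0=29^19=14
after LOAD R0, [R2]: R0=M[8]=29
after OR R0, 19: R0=29|19=31
after ADD R2, 4: R2=8+4=12
after ADD R3, 3: R3=10+3=13
CMP R3, 19  (cmp 13,19)
JLT top: taken
after LOAD R0, [R2]: R0=M[12]=7
after XOR R0, 19: R0=7^19=20
After step 29: R3 = 13.

13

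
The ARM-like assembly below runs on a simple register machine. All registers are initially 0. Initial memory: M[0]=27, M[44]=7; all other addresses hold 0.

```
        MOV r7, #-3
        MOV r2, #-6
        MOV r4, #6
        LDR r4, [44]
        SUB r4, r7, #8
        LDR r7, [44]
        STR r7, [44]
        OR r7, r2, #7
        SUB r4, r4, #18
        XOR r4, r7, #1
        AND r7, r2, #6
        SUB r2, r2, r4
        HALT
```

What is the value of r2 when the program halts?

MOV r7, #-3 → r7=-3
MOV r2, #-6 → r2=-6
MOV r4, #6 → r4=6
LDR r4, [44] → r4=M[44]=7
SUB r4, r7, #8 → r4=(-3)-8=-11
LDR r7, [44] → r7=M[44]=7
STR r7, [44] → M[44]=7
OR r7, r2, #7 → r7=(-6)|7=-1
SUB r4, r4, #18 → r4=(-11)-18=-29
XOR r4, r7, #1 → r4=(-1)^1=-2
AND r7, r2, #6 → r7=(-6)&6=2
SUB r2, r2, r4 → r2=(-6)-(-2)=-4
halt.

-4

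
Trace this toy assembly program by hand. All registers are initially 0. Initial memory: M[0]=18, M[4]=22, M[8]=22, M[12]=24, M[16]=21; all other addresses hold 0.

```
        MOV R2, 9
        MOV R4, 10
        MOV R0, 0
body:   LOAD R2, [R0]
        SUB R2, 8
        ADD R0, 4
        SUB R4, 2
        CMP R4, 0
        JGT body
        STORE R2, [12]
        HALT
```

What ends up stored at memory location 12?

MOV R2, 9 → R2=9
MOV R4, 10 → R4=10
MOV R0, 0 → R0=0
LOAD R2, [R0] → R2=M[0]=18
SUB R2, 8 → R2=18-8=10
ADD R0, 4 → R0=0+4=4
SUB R4, 2 → R4=10-2=8
CMP R4, 0  (cmp 8,0)
JGT body: taken
LOAD R2, [R0] → R2=M[4]=22
SUB R2, 8 → R2=22-8=14
ADD R0, 4 → R0=4+4=8
SUB R4, 2 → R4=8-2=6
CMP R4, 0  (cmp 6,0)
JGT body: taken
LOAD R2, [R0] → R2=M[8]=22
SUB R2, 8 → R2=22-8=14
ADD R0, 4 → R0=8+4=12
SUB R4, 2 → R4=6-2=4
CMP R4, 0  (cmp 4,0)
JGT body: taken
LOAD R2, [R0] → R2=M[12]=24
SUB R2, 8 → R2=24-8=16
ADD R0, 4 → R0=12+4=16
SUB R4, 2 → R4=4-2=2
CMP R4, 0  (cmp 2,0)
JGT body: taken
LOAD R2, [R0] → R2=M[16]=21
SUB R2, 8 → R2=21-8=13
ADD R0, 4 → R0=16+4=20
SUB R4, 2 → R4=2-2=0
CMP R4, 0  (cmp 0,0)
JGT body: not taken
STORE R2, [12] → M[12]=13
halt.

13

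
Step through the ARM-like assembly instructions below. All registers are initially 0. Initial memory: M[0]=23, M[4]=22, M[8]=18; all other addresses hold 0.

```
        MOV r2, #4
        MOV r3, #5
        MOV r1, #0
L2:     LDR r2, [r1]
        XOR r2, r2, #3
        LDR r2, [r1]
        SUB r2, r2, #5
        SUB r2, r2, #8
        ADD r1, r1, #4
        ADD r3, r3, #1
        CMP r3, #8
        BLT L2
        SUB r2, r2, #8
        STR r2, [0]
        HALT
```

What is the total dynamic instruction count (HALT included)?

after MOV r2, #4: r2=4
after MOV r3, #5: r3=5
after MOV r1, #0: r1=0
after LDR r2, [r1]: r2=M[0]=23
after XOR r2, r2, #3: r2=23^3=20
after LDR r2, [r1]: r2=M[0]=23
after SUB r2, r2, #5: r2=23-5=18
after SUB r2, r2, #8: r2=18-8=10
after ADD r1, r1, #4: r1=0+4=4
after ADD r3, r3, #1: r3=5+1=6
CMP r3, #8  (cmp 6,8)
BLT L2: taken
after LDR r2, [r1]: r2=M[4]=22
after XOR r2, r2, #3: r2=22^3=21
after LDR r2, [r1]: r2=M[4]=22
after SUB r2, r2, #5: r2=22-5=17
after SUB r2, r2, #8: r2=17-8=9
after ADD r1, r1, #4: r1=4+4=8
after ADD r3, r3, #1: r3=6+1=7
CMP r3, #8  (cmp 7,8)
BLT L2: taken
after LDR r2, [r1]: r2=M[8]=18
after XOR r2, r2, #3: r2=18^3=17
after LDR r2, [r1]: r2=M[8]=18
after SUB r2, r2, #5: r2=18-5=13
after SUB r2, r2, #8: r2=13-8=5
after ADD r1, r1, #4: r1=8+4=12
after ADD r3, r3, #1: r3=7+1=8
CMP r3, #8  (cmp 8,8)
BLT L2: not taken
after SUB r2, r2, #8: r2=5-8=-3
STR r2, [0] → M[0]=-3
halt.
Total executed instructions: 33.

33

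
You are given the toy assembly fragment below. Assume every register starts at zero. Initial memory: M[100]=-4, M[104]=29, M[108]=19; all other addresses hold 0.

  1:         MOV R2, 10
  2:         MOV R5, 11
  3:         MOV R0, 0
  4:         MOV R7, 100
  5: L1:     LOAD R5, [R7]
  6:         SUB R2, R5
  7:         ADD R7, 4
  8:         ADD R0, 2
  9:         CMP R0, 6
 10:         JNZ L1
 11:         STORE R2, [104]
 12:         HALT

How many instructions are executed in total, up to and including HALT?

24

after MOV R2, 10: R2=10
after MOV R5, 11: R5=11
after MOV R0, 0: R0=0
after MOV R7, 100: R7=100
after LOAD R5, [R7]: R5=M[100]=-4
after SUB R2, R5: R2=10-(-4)=14
after ADD R7, 4: R7=100+4=104
after ADD R0, 2: R0=0+2=2
CMP R0, 6  (cmp 2,6)
JNZ L1: taken
after LOAD R5, [R7]: R5=M[104]=29
after SUB R2, R5: R2=14-29=-15
after ADD R7, 4: R7=104+4=108
after ADD R0, 2: R0=2+2=4
CMP R0, 6  (cmp 4,6)
JNZ L1: taken
after LOAD R5, [R7]: R5=M[108]=19
after SUB R2, R5: R2=(-15)-19=-34
after ADD R7, 4: R7=108+4=112
after ADD R0, 2: R0=4+2=6
CMP R0, 6  (cmp 6,6)
JNZ L1: not taken
STORE R2, [104] → M[104]=-34
halt.
Total executed instructions: 24.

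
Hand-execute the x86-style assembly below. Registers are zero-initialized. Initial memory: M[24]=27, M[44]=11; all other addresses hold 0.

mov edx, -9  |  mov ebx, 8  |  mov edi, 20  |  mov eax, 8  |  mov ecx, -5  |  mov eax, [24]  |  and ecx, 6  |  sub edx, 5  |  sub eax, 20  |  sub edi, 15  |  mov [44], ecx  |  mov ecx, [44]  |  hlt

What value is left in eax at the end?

7

mov edx, -9 → edx=-9
mov ebx, 8 → ebx=8
mov edi, 20 → edi=20
mov eax, 8 → eax=8
mov ecx, -5 → ecx=-5
mov eax, [24] → eax=M[24]=27
and ecx, 6 → ecx=(-5)&6=2
sub edx, 5 → edx=(-9)-5=-14
sub eax, 20 → eax=27-20=7
sub edi, 15 → edi=20-15=5
mov [44], ecx → M[44]=2
mov ecx, [44] → ecx=M[44]=2
halt.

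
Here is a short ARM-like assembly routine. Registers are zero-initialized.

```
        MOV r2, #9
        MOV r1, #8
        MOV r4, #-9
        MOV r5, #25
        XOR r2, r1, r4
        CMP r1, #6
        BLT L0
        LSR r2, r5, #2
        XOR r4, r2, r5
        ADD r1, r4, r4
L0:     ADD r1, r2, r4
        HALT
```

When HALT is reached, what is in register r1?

MOV r2, #9 → r2=9
MOV r1, #8 → r1=8
MOV r4, #-9 → r4=-9
MOV r5, #25 → r5=25
XOR r2, r1, r4 → r2=8^(-9)=-1
CMP r1, #6  (cmp 8,6)
BLT L0: not taken
LSR r2, r5, #2 → r2=25>>2=6
XOR r4, r2, r5 → r4=6^25=31
ADD r1, r4, r4 → r1=31+31=62
ADD r1, r2, r4 → r1=6+31=37
halt.

37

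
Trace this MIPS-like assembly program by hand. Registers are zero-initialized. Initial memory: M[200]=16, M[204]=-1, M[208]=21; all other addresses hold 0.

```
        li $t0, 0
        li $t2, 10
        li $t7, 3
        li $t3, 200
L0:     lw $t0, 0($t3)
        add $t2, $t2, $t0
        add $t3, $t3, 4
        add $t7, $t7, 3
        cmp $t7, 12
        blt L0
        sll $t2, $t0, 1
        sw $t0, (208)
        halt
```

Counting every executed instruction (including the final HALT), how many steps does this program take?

$t0=0
$t2=10
$t7=3
$t3=200
$t0=M[200]=16
$t2=10+16=26
$t3=200+4=204
$t7=3+3=6
cmp $t7, 12  (cmp 6,12)
blt L0: taken
$t0=M[204]=-1
$t2=26+(-1)=25
$t3=204+4=208
$t7=6+3=9
cmp $t7, 12  (cmp 9,12)
blt L0: taken
$t0=M[208]=21
$t2=25+21=46
$t3=208+4=212
$t7=9+3=12
cmp $t7, 12  (cmp 12,12)
blt L0: not taken
$t2=21<<1=42
sw $t0, (208) → M[208]=21
halt.
Total executed instructions: 25.

25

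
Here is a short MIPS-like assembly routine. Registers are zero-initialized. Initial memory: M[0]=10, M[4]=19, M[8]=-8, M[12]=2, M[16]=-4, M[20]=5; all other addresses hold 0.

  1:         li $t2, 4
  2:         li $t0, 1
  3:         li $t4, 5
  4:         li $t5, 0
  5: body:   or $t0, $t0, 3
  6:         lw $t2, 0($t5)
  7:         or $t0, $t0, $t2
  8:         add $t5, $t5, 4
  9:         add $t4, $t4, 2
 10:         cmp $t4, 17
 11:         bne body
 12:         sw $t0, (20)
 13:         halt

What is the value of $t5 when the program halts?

li $t2, 4 → $t2=4
li $t0, 1 → $t0=1
li $t4, 5 → $t4=5
li $t5, 0 → $t5=0
or $t0, $t0, 3 → $t0=1|3=3
lw $t2, 0($t5) → $t2=M[0]=10
or $t0, $t0, $t2 → $t0=3|10=11
add $t5, $t5, 4 → $t5=0+4=4
add $t4, $t4, 2 → $t4=5+2=7
cmp $t4, 17  (cmp 7,17)
bne body: taken
or $t0, $t0, 3 → $t0=11|3=11
lw $t2, 0($t5) → $t2=M[4]=19
or $t0, $t0, $t2 → $t0=11|19=27
add $t5, $t5, 4 → $t5=4+4=8
add $t4, $t4, 2 → $t4=7+2=9
cmp $t4, 17  (cmp 9,17)
bne body: taken
or $t0, $t0, 3 → $t0=27|3=27
lw $t2, 0($t5) → $t2=M[8]=-8
or $t0, $t0, $t2 → $t0=27|(-8)=-5
add $t5, $t5, 4 → $t5=8+4=12
add $t4, $t4, 2 → $t4=9+2=11
cmp $t4, 17  (cmp 11,17)
bne body: taken
or $t0, $t0, 3 → $t0=(-5)|3=-5
lw $t2, 0($t5) → $t2=M[12]=2
or $t0, $t0, $t2 → $t0=(-5)|2=-5
add $t5, $t5, 4 → $t5=12+4=16
add $t4, $t4, 2 → $t4=11+2=13
cmp $t4, 17  (cmp 13,17)
bne body: taken
or $t0, $t0, 3 → $t0=(-5)|3=-5
lw $t2, 0($t5) → $t2=M[16]=-4
or $t0, $t0, $t2 → $t0=(-5)|(-4)=-1
add $t5, $t5, 4 → $t5=16+4=20
add $t4, $t4, 2 → $t4=13+2=15
cmp $t4, 17  (cmp 15,17)
bne body: taken
or $t0, $t0, 3 → $t0=(-1)|3=-1
lw $t2, 0($t5) → $t2=M[20]=5
or $t0, $t0, $t2 → $t0=(-1)|5=-1
add $t5, $t5, 4 → $t5=20+4=24
add $t4, $t4, 2 → $t4=15+2=17
cmp $t4, 17  (cmp 17,17)
bne body: not taken
sw $t0, (20) → M[20]=-1
halt.

24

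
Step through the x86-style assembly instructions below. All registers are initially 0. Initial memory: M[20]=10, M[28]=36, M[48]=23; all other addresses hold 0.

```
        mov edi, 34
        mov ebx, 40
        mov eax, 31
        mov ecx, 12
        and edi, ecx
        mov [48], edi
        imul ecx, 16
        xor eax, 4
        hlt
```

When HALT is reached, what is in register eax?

after mov edi, 34: edi=34
after mov ebx, 40: ebx=40
after mov eax, 31: eax=31
after mov ecx, 12: ecx=12
after and edi, ecx: edi=34&12=0
mov [48], edi → M[48]=0
after imul ecx, 16: ecx=12*16=192
after xor eax, 4: eax=31^4=27
halt.

27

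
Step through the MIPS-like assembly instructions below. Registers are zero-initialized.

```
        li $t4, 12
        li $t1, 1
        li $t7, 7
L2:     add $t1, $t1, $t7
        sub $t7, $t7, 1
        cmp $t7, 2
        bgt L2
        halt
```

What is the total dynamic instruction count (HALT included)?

24

$t4=12
$t1=1
$t7=7
$t1=1+7=8
$t7=7-1=6
cmp $t7, 2  (cmp 6,2)
bgt L2: taken
$t1=8+6=14
$t7=6-1=5
cmp $t7, 2  (cmp 5,2)
bgt L2: taken
$t1=14+5=19
$t7=5-1=4
cmp $t7, 2  (cmp 4,2)
bgt L2: taken
$t1=19+4=23
$t7=4-1=3
cmp $t7, 2  (cmp 3,2)
bgt L2: taken
$t1=23+3=26
$t7=3-1=2
cmp $t7, 2  (cmp 2,2)
bgt L2: not taken
halt.
Total executed instructions: 24.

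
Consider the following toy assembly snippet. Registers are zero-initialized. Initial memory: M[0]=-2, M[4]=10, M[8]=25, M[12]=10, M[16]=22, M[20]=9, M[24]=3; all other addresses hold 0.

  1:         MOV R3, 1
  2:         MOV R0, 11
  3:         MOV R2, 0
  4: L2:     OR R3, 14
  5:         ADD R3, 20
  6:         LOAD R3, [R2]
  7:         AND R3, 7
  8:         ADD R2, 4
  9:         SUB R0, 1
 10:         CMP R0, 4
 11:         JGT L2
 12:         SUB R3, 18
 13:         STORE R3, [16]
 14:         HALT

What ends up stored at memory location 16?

MOV R3, 1 → R3=1
MOV R0, 11 → R0=11
MOV R2, 0 → R2=0
OR R3, 14 → R3=1|14=15
ADD R3, 20 → R3=15+20=35
LOAD R3, [R2] → R3=M[0]=-2
AND R3, 7 → R3=(-2)&7=6
ADD R2, 4 → R2=0+4=4
SUB R0, 1 → R0=11-1=10
CMP R0, 4  (cmp 10,4)
JGT L2: taken
OR R3, 14 → R3=6|14=14
ADD R3, 20 → R3=14+20=34
LOAD R3, [R2] → R3=M[4]=10
AND R3, 7 → R3=10&7=2
ADD R2, 4 → R2=4+4=8
SUB R0, 1 → R0=10-1=9
CMP R0, 4  (cmp 9,4)
JGT L2: taken
OR R3, 14 → R3=2|14=14
ADD R3, 20 → R3=14+20=34
LOAD R3, [R2] → R3=M[8]=25
AND R3, 7 → R3=25&7=1
ADD R2, 4 → R2=8+4=12
SUB R0, 1 → R0=9-1=8
CMP R0, 4  (cmp 8,4)
JGT L2: taken
OR R3, 14 → R3=1|14=15
ADD R3, 20 → R3=15+20=35
LOAD R3, [R2] → R3=M[12]=10
AND R3, 7 → R3=10&7=2
ADD R2, 4 → R2=12+4=16
SUB R0, 1 → R0=8-1=7
CMP R0, 4  (cmp 7,4)
JGT L2: taken
OR R3, 14 → R3=2|14=14
ADD R3, 20 → R3=14+20=34
LOAD R3, [R2] → R3=M[16]=22
AND R3, 7 → R3=22&7=6
ADD R2, 4 → R2=16+4=20
SUB R0, 1 → R0=7-1=6
CMP R0, 4  (cmp 6,4)
JGT L2: taken
OR R3, 14 → R3=6|14=14
ADD R3, 20 → R3=14+20=34
LOAD R3, [R2] → R3=M[20]=9
AND R3, 7 → R3=9&7=1
ADD R2, 4 → R2=20+4=24
SUB R0, 1 → R0=6-1=5
CMP R0, 4  (cmp 5,4)
JGT L2: taken
OR R3, 14 → R3=1|14=15
ADD R3, 20 → R3=15+20=35
LOAD R3, [R2] → R3=M[24]=3
AND R3, 7 → R3=3&7=3
ADD R2, 4 → R2=24+4=28
SUB R0, 1 → R0=5-1=4
CMP R0, 4  (cmp 4,4)
JGT L2: not taken
SUB R3, 18 → R3=3-18=-15
STORE R3, [16] → M[16]=-15
halt.

-15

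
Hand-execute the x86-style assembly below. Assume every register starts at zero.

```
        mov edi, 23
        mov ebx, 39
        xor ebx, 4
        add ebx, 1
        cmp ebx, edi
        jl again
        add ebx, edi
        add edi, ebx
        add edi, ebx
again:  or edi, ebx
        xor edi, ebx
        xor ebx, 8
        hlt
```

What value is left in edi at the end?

132

edi=23
ebx=39
ebx=39^4=35
ebx=35+1=36
cmp ebx, edi  (cmp 36,23)
jl again: not taken
ebx=36+23=59
edi=23+59=82
edi=82+59=141
edi=141|59=191
edi=191^59=132
ebx=59^8=51
halt.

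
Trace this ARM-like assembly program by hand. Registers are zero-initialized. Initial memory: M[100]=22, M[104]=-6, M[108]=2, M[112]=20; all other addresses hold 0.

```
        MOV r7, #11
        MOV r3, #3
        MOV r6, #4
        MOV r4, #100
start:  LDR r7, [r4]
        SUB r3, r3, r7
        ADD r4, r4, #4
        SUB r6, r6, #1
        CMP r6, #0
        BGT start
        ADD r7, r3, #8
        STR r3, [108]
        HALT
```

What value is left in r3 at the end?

r7=11
r3=3
r6=4
r4=100
r7=M[100]=22
r3=3-22=-19
r4=100+4=104
r6=4-1=3
CMP r6, #0  (cmp 3,0)
BGT start: taken
r7=M[104]=-6
r3=(-19)-(-6)=-13
r4=104+4=108
r6=3-1=2
CMP r6, #0  (cmp 2,0)
BGT start: taken
r7=M[108]=2
r3=(-13)-2=-15
r4=108+4=112
r6=2-1=1
CMP r6, #0  (cmp 1,0)
BGT start: taken
r7=M[112]=20
r3=(-15)-20=-35
r4=112+4=116
r6=1-1=0
CMP r6, #0  (cmp 0,0)
BGT start: not taken
r7=(-35)+8=-27
STR r3, [108] → M[108]=-35
halt.

-35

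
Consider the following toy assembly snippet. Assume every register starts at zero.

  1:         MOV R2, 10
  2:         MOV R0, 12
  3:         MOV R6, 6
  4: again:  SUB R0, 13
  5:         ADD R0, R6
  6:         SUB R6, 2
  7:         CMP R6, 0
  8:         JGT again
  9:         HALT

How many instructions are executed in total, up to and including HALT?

MOV R2, 10 → R2=10
MOV R0, 12 → R0=12
MOV R6, 6 → R6=6
SUB R0, 13 → R0=12-13=-1
ADD R0, R6 → R0=(-1)+6=5
SUB R6, 2 → R6=6-2=4
CMP R6, 0  (cmp 4,0)
JGT again: taken
SUB R0, 13 → R0=5-13=-8
ADD R0, R6 → R0=(-8)+4=-4
SUB R6, 2 → R6=4-2=2
CMP R6, 0  (cmp 2,0)
JGT again: taken
SUB R0, 13 → R0=(-4)-13=-17
ADD R0, R6 → R0=(-17)+2=-15
SUB R6, 2 → R6=2-2=0
CMP R6, 0  (cmp 0,0)
JGT again: not taken
halt.
Total executed instructions: 19.

19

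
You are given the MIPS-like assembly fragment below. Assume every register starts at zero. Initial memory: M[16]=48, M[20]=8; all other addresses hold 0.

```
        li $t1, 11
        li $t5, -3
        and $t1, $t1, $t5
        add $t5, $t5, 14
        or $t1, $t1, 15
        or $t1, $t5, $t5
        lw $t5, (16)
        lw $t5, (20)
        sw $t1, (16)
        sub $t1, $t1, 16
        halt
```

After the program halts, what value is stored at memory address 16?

after li $t1, 11: $t1=11
after li $t5, -3: $t5=-3
after and $t1, $t1, $t5: $t1=11&(-3)=9
after add $t5, $t5, 14: $t5=(-3)+14=11
after or $t1, $t1, 15: $t1=9|15=15
after or $t1, $t5, $t5: $t1=11|11=11
after lw $t5, (16): $t5=M[16]=48
after lw $t5, (20): $t5=M[20]=8
sw $t1, (16) → M[16]=11
after sub $t1, $t1, 16: $t1=11-16=-5
halt.

11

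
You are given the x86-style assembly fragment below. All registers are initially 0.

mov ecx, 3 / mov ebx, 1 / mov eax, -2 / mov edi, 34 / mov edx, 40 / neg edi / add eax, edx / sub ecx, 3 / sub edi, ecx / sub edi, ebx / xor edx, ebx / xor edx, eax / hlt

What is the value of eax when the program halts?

38

ecx=3
ebx=1
eax=-2
edi=34
edx=40
edi=-(34)=-34
eax=(-2)+40=38
ecx=3-3=0
edi=(-34)-0=-34
edi=(-34)-1=-35
edx=40^1=41
edx=41^38=15
halt.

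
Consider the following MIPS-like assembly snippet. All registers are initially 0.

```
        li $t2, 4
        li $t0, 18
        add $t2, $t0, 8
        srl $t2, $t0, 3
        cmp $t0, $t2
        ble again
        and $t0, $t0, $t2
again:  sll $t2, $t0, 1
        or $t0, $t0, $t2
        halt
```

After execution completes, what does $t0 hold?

after li $t2, 4: $t2=4
after li $t0, 18: $t0=18
after add $t2, $t0, 8: $t2=18+8=26
after srl $t2, $t0, 3: $t2=18>>3=2
cmp $t0, $t2  (cmp 18,2)
ble again: not taken
after and $t0, $t0, $t2: $t0=18&2=2
after sll $t2, $t0, 1: $t2=2<<1=4
after or $t0, $t0, $t2: $t0=2|4=6
halt.

6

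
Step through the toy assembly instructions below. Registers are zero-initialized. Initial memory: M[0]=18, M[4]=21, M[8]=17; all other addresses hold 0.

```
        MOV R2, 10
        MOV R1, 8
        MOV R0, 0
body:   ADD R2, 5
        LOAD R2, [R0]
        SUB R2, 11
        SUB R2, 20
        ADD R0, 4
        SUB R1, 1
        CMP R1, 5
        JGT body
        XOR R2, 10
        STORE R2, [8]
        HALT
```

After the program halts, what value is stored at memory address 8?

MOV R2, 10 → R2=10
MOV R1, 8 → R1=8
MOV R0, 0 → R0=0
ADD R2, 5 → R2=10+5=15
LOAD R2, [R0] → R2=M[0]=18
SUB R2, 11 → R2=18-11=7
SUB R2, 20 → R2=7-20=-13
ADD R0, 4 → R0=0+4=4
SUB R1, 1 → R1=8-1=7
CMP R1, 5  (cmp 7,5)
JGT body: taken
ADD R2, 5 → R2=(-13)+5=-8
LOAD R2, [R0] → R2=M[4]=21
SUB R2, 11 → R2=21-11=10
SUB R2, 20 → R2=10-20=-10
ADD R0, 4 → R0=4+4=8
SUB R1, 1 → R1=7-1=6
CMP R1, 5  (cmp 6,5)
JGT body: taken
ADD R2, 5 → R2=(-10)+5=-5
LOAD R2, [R0] → R2=M[8]=17
SUB R2, 11 → R2=17-11=6
SUB R2, 20 → R2=6-20=-14
ADD R0, 4 → R0=8+4=12
SUB R1, 1 → R1=6-1=5
CMP R1, 5  (cmp 5,5)
JGT body: not taken
XOR R2, 10 → R2=(-14)^10=-8
STORE R2, [8] → M[8]=-8
halt.

-8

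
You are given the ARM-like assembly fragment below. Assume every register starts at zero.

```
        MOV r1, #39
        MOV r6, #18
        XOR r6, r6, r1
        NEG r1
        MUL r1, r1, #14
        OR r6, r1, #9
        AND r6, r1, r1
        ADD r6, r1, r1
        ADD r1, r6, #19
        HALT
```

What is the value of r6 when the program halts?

-1092

after MOV r1, #39: r1=39
after MOV r6, #18: r6=18
after XOR r6, r6, r1: r6=18^39=53
after NEG r1: r1=-(39)=-39
after MUL r1, r1, #14: r1=(-39)*14=-546
after OR r6, r1, #9: r6=(-546)|9=-545
after AND r6, r1, r1: r6=(-546)&(-546)=-546
after ADD r6, r1, r1: r6=(-546)+(-546)=-1092
after ADD r1, r6, #19: r1=(-1092)+19=-1073
halt.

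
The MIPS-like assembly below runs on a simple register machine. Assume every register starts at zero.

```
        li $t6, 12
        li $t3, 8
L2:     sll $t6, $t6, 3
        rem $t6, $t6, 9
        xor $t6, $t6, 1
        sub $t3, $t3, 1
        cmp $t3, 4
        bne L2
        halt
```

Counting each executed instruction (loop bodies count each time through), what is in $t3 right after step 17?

after li $t6, 12: $t6=12
after li $t3, 8: $t3=8
after sll $t6, $t6, 3: $t6=12<<3=96
after rem $t6, $t6, 9: $t6=96%9=6
after xor $t6, $t6, 1: $t6=6^1=7
after sub $t3, $t3, 1: $t3=8-1=7
cmp $t3, 4  (cmp 7,4)
bne L2: taken
after sll $t6, $t6, 3: $t6=7<<3=56
after rem $t6, $t6, 9: $t6=56%9=2
after xor $t6, $t6, 1: $t6=2^1=3
after sub $t3, $t3, 1: $t3=7-1=6
cmp $t3, 4  (cmp 6,4)
bne L2: taken
after sll $t6, $t6, 3: $t6=3<<3=24
after rem $t6, $t6, 9: $t6=24%9=6
after xor $t6, $t6, 1: $t6=6^1=7
After step 17: $t3 = 6.

6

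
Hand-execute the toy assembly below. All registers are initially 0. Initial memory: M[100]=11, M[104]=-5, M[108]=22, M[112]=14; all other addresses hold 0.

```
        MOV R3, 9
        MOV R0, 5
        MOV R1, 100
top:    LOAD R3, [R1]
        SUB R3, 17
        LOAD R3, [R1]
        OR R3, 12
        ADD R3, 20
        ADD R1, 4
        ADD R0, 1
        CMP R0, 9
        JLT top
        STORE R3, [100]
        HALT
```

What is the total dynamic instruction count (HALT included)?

R3=9
R0=5
R1=100
R3=M[100]=11
R3=11-17=-6
R3=M[100]=11
R3=11|12=15
R3=15+20=35
R1=100+4=104
R0=5+1=6
CMP R0, 9  (cmp 6,9)
JLT top: taken
R3=M[104]=-5
R3=(-5)-17=-22
R3=M[104]=-5
R3=(-5)|12=-1
R3=(-1)+20=19
R1=104+4=108
R0=6+1=7
CMP R0, 9  (cmp 7,9)
JLT top: taken
R3=M[108]=22
R3=22-17=5
R3=M[108]=22
R3=22|12=30
R3=30+20=50
R1=108+4=112
R0=7+1=8
CMP R0, 9  (cmp 8,9)
JLT top: taken
R3=M[112]=14
R3=14-17=-3
R3=M[112]=14
R3=14|12=14
R3=14+20=34
R1=112+4=116
R0=8+1=9
CMP R0, 9  (cmp 9,9)
JLT top: not taken
STORE R3, [100] → M[100]=34
halt.
Total executed instructions: 41.

41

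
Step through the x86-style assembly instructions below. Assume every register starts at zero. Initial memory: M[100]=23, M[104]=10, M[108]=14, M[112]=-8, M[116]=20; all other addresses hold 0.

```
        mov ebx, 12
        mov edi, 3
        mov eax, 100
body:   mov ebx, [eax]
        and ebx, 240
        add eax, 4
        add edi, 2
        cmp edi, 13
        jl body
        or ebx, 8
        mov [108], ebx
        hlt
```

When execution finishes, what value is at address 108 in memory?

mov ebx, 12 → ebx=12
mov edi, 3 → edi=3
mov eax, 100 → eax=100
mov ebx, [eax] → ebx=M[100]=23
and ebx, 240 → ebx=23&240=16
add eax, 4 → eax=100+4=104
add edi, 2 → edi=3+2=5
cmp edi, 13  (cmp 5,13)
jl body: taken
mov ebx, [eax] → ebx=M[104]=10
and ebx, 240 → ebx=10&240=0
add eax, 4 → eax=104+4=108
add edi, 2 → edi=5+2=7
cmp edi, 13  (cmp 7,13)
jl body: taken
mov ebx, [eax] → ebx=M[108]=14
and ebx, 240 → ebx=14&240=0
add eax, 4 → eax=108+4=112
add edi, 2 → edi=7+2=9
cmp edi, 13  (cmp 9,13)
jl body: taken
mov ebx, [eax] → ebx=M[112]=-8
and ebx, 240 → ebx=(-8)&240=240
add eax, 4 → eax=112+4=116
add edi, 2 → edi=9+2=11
cmp edi, 13  (cmp 11,13)
jl body: taken
mov ebx, [eax] → ebx=M[116]=20
and ebx, 240 → ebx=20&240=16
add eax, 4 → eax=116+4=120
add edi, 2 → edi=11+2=13
cmp edi, 13  (cmp 13,13)
jl body: not taken
or ebx, 8 → ebx=16|8=24
mov [108], ebx → M[108]=24
halt.

24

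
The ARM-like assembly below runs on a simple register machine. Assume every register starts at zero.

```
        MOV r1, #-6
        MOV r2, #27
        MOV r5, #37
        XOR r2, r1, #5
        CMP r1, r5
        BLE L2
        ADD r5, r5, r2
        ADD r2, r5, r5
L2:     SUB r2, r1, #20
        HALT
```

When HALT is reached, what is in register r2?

-26

r1=-6
r2=27
r5=37
r2=(-6)^5=-1
CMP r1, r5  (cmp -6,37)
BLE L2: taken
r2=(-6)-20=-26
halt.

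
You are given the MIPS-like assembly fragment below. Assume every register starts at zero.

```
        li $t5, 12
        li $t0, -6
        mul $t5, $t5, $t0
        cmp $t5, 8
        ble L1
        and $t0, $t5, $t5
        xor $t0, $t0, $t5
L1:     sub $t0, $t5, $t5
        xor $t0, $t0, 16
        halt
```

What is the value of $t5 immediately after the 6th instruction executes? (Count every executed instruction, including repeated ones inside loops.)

li $t5, 12 → $t5=12
li $t0, -6 → $t0=-6
mul $t5, $t5, $t0 → $t5=12*(-6)=-72
cmp $t5, 8  (cmp -72,8)
ble L1: taken
sub $t0, $t5, $t5 → $t0=(-72)-(-72)=0
After step 6: $t5 = -72.

-72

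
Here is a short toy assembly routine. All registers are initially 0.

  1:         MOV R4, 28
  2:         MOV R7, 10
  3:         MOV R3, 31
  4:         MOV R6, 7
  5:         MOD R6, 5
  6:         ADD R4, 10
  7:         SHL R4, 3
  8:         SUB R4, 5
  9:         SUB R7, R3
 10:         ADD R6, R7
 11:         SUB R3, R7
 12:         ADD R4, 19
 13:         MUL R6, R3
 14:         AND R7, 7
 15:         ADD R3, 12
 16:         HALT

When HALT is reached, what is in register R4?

318

R4=28
R7=10
R3=31
R6=7
R6=7%5=2
R4=28+10=38
R4=38<<3=304
R4=304-5=299
R7=10-31=-21
R6=2+(-21)=-19
R3=31-(-21)=52
R4=299+19=318
R6=(-19)*52=-988
R7=(-21)&7=3
R3=52+12=64
halt.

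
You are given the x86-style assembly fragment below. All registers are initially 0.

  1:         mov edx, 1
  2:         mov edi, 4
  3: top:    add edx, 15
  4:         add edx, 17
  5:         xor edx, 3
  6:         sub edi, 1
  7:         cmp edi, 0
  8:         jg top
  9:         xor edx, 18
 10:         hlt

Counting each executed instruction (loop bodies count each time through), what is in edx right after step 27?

edx=1
edi=4
edx=1+15=16
edx=16+17=33
edx=33^3=34
edi=4-1=3
cmp edi, 0  (cmp 3,0)
jg top: taken
edx=34+15=49
edx=49+17=66
edx=66^3=65
edi=3-1=2
cmp edi, 0  (cmp 2,0)
jg top: taken
edx=65+15=80
edx=80+17=97
edx=97^3=98
edi=2-1=1
cmp edi, 0  (cmp 1,0)
jg top: taken
edx=98+15=113
edx=113+17=130
edx=130^3=129
edi=1-1=0
cmp edi, 0  (cmp 0,0)
jg top: not taken
edx=129^18=147
After step 27: edx = 147.

147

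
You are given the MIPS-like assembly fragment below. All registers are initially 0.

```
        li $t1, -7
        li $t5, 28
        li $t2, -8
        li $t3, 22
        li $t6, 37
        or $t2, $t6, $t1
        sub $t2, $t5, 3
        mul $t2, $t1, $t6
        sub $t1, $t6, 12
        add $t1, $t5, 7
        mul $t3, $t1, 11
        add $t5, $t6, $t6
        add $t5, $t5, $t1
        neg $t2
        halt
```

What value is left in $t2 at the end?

259

$t1=-7
$t5=28
$t2=-8
$t3=22
$t6=37
$t2=37|(-7)=-3
$t2=28-3=25
$t2=(-7)*37=-259
$t1=37-12=25
$t1=28+7=35
$t3=35*11=385
$t5=37+37=74
$t5=74+35=109
$t2=-(-259)=259
halt.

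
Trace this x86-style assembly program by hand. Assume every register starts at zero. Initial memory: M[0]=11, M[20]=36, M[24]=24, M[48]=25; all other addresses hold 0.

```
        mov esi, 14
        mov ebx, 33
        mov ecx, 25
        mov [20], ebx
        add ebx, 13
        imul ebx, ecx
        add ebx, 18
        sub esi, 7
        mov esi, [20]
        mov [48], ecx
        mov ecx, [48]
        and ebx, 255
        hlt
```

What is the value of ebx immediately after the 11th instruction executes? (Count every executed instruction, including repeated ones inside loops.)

after mov esi, 14: esi=14
after mov ebx, 33: ebx=33
after mov ecx, 25: ecx=25
mov [20], ebx → M[20]=33
after add ebx, 13: ebx=33+13=46
after imul ebx, ecx: ebx=46*25=1150
after add ebx, 18: ebx=1150+18=1168
after sub esi, 7: esi=14-7=7
after mov esi, [20]: esi=M[20]=33
mov [48], ecx → M[48]=25
after mov ecx, [48]: ecx=M[48]=25
After step 11: ebx = 1168.

1168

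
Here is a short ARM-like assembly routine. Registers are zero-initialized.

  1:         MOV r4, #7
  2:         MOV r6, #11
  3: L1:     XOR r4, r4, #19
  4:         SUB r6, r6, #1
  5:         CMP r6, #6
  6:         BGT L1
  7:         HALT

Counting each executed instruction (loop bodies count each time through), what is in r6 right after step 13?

MOV r4, #7 → r4=7
MOV r6, #11 → r6=11
XOR r4, r4, #19 → r4=7^19=20
SUB r6, r6, #1 → r6=11-1=10
CMP r6, #6  (cmp 10,6)
BGT L1: taken
XOR r4, r4, #19 → r4=20^19=7
SUB r6, r6, #1 → r6=10-1=9
CMP r6, #6  (cmp 9,6)
BGT L1: taken
XOR r4, r4, #19 → r4=7^19=20
SUB r6, r6, #1 → r6=9-1=8
CMP r6, #6  (cmp 8,6)
After step 13: r6 = 8.

8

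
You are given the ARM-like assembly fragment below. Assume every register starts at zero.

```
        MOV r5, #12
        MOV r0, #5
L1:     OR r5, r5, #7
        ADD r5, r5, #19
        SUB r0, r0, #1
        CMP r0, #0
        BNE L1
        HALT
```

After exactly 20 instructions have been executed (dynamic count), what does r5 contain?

106

r5=12
r0=5
r5=12|7=15
r5=15+19=34
r0=5-1=4
CMP r0, #0  (cmp 4,0)
BNE L1: taken
r5=34|7=39
r5=39+19=58
r0=4-1=3
CMP r0, #0  (cmp 3,0)
BNE L1: taken
r5=58|7=63
r5=63+19=82
r0=3-1=2
CMP r0, #0  (cmp 2,0)
BNE L1: taken
r5=82|7=87
r5=87+19=106
r0=2-1=1
After step 20: r5 = 106.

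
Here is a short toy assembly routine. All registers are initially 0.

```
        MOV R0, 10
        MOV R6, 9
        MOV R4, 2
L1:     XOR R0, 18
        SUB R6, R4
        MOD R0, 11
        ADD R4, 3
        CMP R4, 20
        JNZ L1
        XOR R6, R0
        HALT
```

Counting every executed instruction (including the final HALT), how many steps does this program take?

41

MOV R0, 10 → R0=10
MOV R6, 9 → R6=9
MOV R4, 2 → R4=2
XOR R0, 18 → R0=10^18=24
SUB R6, R4 → R6=9-2=7
MOD R0, 11 → R0=24%11=2
ADD R4, 3 → R4=2+3=5
CMP R4, 20  (cmp 5,20)
JNZ L1: taken
XOR R0, 18 → R0=2^18=16
SUB R6, R4 → R6=7-5=2
MOD R0, 11 → R0=16%11=5
ADD R4, 3 → R4=5+3=8
CMP R4, 20  (cmp 8,20)
JNZ L1: taken
XOR R0, 18 → R0=5^18=23
SUB R6, R4 → R6=2-8=-6
MOD R0, 11 → R0=23%11=1
ADD R4, 3 → R4=8+3=11
CMP R4, 20  (cmp 11,20)
JNZ L1: taken
XOR R0, 18 → R0=1^18=19
SUB R6, R4 → R6=(-6)-11=-17
MOD R0, 11 → R0=19%11=8
ADD R4, 3 → R4=11+3=14
CMP R4, 20  (cmp 14,20)
JNZ L1: taken
XOR R0, 18 → R0=8^18=26
SUB R6, R4 → R6=(-17)-14=-31
MOD R0, 11 → R0=26%11=4
ADD R4, 3 → R4=14+3=17
CMP R4, 20  (cmp 17,20)
JNZ L1: taken
XOR R0, 18 → R0=4^18=22
SUB R6, R4 → R6=(-31)-17=-48
MOD R0, 11 → R0=22%11=0
ADD R4, 3 → R4=17+3=20
CMP R4, 20  (cmp 20,20)
JNZ L1: not taken
XOR R6, R0 → R6=(-48)^0=-48
halt.
Total executed instructions: 41.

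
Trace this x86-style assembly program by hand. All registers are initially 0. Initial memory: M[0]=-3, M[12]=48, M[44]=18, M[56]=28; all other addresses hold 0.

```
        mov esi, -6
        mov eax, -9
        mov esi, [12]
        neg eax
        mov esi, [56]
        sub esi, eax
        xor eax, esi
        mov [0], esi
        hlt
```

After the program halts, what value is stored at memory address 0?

esi=-6
eax=-9
esi=M[12]=48
eax=-(-9)=9
esi=M[56]=28
esi=28-9=19
eax=9^19=26
mov [0], esi → M[0]=19
halt.

19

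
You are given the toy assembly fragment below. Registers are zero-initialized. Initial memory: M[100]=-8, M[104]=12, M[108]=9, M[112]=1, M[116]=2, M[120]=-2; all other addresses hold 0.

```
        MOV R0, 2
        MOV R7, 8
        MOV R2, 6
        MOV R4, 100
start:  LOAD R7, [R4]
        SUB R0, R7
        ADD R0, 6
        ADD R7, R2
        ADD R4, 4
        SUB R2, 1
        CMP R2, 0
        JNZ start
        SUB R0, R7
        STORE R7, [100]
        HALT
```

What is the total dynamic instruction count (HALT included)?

55

after MOV R0, 2: R0=2
after MOV R7, 8: R7=8
after MOV R2, 6: R2=6
after MOV R4, 100: R4=100
after LOAD R7, [R4]: R7=M[100]=-8
after SUB R0, R7: R0=2-(-8)=10
after ADD R0, 6: R0=10+6=16
after ADD R7, R2: R7=(-8)+6=-2
after ADD R4, 4: R4=100+4=104
after SUB R2, 1: R2=6-1=5
CMP R2, 0  (cmp 5,0)
JNZ start: taken
after LOAD R7, [R4]: R7=M[104]=12
after SUB R0, R7: R0=16-12=4
after ADD R0, 6: R0=4+6=10
after ADD R7, R2: R7=12+5=17
after ADD R4, 4: R4=104+4=108
after SUB R2, 1: R2=5-1=4
CMP R2, 0  (cmp 4,0)
JNZ start: taken
after LOAD R7, [R4]: R7=M[108]=9
after SUB R0, R7: R0=10-9=1
after ADD R0, 6: R0=1+6=7
after ADD R7, R2: R7=9+4=13
after ADD R4, 4: R4=108+4=112
after SUB R2, 1: R2=4-1=3
CMP R2, 0  (cmp 3,0)
JNZ start: taken
after LOAD R7, [R4]: R7=M[112]=1
after SUB R0, R7: R0=7-1=6
after ADD R0, 6: R0=6+6=12
after ADD R7, R2: R7=1+3=4
after ADD R4, 4: R4=112+4=116
after SUB R2, 1: R2=3-1=2
CMP R2, 0  (cmp 2,0)
JNZ start: taken
after LOAD R7, [R4]: R7=M[116]=2
after SUB R0, R7: R0=12-2=10
after ADD R0, 6: R0=10+6=16
after ADD R7, R2: R7=2+2=4
after ADD R4, 4: R4=116+4=120
after SUB R2, 1: R2=2-1=1
CMP R2, 0  (cmp 1,0)
JNZ start: taken
after LOAD R7, [R4]: R7=M[120]=-2
after SUB R0, R7: R0=16-(-2)=18
after ADD R0, 6: R0=18+6=24
after ADD R7, R2: R7=(-2)+1=-1
after ADD R4, 4: R4=120+4=124
after SUB R2, 1: R2=1-1=0
CMP R2, 0  (cmp 0,0)
JNZ start: not taken
after SUB R0, R7: R0=24-(-1)=25
STORE R7, [100] → M[100]=-1
halt.
Total executed instructions: 55.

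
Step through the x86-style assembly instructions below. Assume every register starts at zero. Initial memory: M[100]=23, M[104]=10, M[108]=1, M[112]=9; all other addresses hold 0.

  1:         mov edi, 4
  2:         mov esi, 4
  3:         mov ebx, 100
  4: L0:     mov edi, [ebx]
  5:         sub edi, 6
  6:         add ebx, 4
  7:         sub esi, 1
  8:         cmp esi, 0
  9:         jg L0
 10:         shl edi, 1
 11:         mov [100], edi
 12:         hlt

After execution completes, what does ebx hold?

mov edi, 4 → edi=4
mov esi, 4 → esi=4
mov ebx, 100 → ebx=100
mov edi, [ebx] → edi=M[100]=23
sub edi, 6 → edi=23-6=17
add ebx, 4 → ebx=100+4=104
sub esi, 1 → esi=4-1=3
cmp esi, 0  (cmp 3,0)
jg L0: taken
mov edi, [ebx] → edi=M[104]=10
sub edi, 6 → edi=10-6=4
add ebx, 4 → ebx=104+4=108
sub esi, 1 → esi=3-1=2
cmp esi, 0  (cmp 2,0)
jg L0: taken
mov edi, [ebx] → edi=M[108]=1
sub edi, 6 → edi=1-6=-5
add ebx, 4 → ebx=108+4=112
sub esi, 1 → esi=2-1=1
cmp esi, 0  (cmp 1,0)
jg L0: taken
mov edi, [ebx] → edi=M[112]=9
sub edi, 6 → edi=9-6=3
add ebx, 4 → ebx=112+4=116
sub esi, 1 → esi=1-1=0
cmp esi, 0  (cmp 0,0)
jg L0: not taken
shl edi, 1 → edi=3<<1=6
mov [100], edi → M[100]=6
halt.

116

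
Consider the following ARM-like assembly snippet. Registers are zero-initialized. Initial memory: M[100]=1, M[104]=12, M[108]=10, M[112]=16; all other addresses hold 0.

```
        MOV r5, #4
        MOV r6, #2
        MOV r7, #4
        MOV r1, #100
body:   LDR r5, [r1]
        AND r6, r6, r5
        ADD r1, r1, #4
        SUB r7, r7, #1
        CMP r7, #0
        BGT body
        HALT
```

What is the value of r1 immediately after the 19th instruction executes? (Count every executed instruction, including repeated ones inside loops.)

112

r5=4
r6=2
r7=4
r1=100
r5=M[100]=1
r6=2&1=0
r1=100+4=104
r7=4-1=3
CMP r7, #0  (cmp 3,0)
BGT body: taken
r5=M[104]=12
r6=0&12=0
r1=104+4=108
r7=3-1=2
CMP r7, #0  (cmp 2,0)
BGT body: taken
r5=M[108]=10
r6=0&10=0
r1=108+4=112
After step 19: r1 = 112.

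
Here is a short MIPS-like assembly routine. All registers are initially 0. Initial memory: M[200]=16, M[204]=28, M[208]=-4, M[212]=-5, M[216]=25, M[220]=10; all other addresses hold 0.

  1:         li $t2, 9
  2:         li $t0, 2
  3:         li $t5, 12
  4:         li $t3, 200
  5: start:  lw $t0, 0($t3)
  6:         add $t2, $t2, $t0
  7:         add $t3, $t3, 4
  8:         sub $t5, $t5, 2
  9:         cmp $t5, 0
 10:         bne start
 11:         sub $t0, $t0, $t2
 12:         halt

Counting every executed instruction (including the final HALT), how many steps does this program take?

after li $t2, 9: $t2=9
after li $t0, 2: $t0=2
after li $t5, 12: $t5=12
after li $t3, 200: $t3=200
after lw $t0, 0($t3): $t0=M[200]=16
after add $t2, $t2, $t0: $t2=9+16=25
after add $t3, $t3, 4: $t3=200+4=204
after sub $t5, $t5, 2: $t5=12-2=10
cmp $t5, 0  (cmp 10,0)
bne start: taken
after lw $t0, 0($t3): $t0=M[204]=28
after add $t2, $t2, $t0: $t2=25+28=53
after add $t3, $t3, 4: $t3=204+4=208
after sub $t5, $t5, 2: $t5=10-2=8
cmp $t5, 0  (cmp 8,0)
bne start: taken
after lw $t0, 0($t3): $t0=M[208]=-4
after add $t2, $t2, $t0: $t2=53+(-4)=49
after add $t3, $t3, 4: $t3=208+4=212
after sub $t5, $t5, 2: $t5=8-2=6
cmp $t5, 0  (cmp 6,0)
bne start: taken
after lw $t0, 0($t3): $t0=M[212]=-5
after add $t2, $t2, $t0: $t2=49+(-5)=44
after add $t3, $t3, 4: $t3=212+4=216
after sub $t5, $t5, 2: $t5=6-2=4
cmp $t5, 0  (cmp 4,0)
bne start: taken
after lw $t0, 0($t3): $t0=M[216]=25
after add $t2, $t2, $t0: $t2=44+25=69
after add $t3, $t3, 4: $t3=216+4=220
after sub $t5, $t5, 2: $t5=4-2=2
cmp $t5, 0  (cmp 2,0)
bne start: taken
after lw $t0, 0($t3): $t0=M[220]=10
after add $t2, $t2, $t0: $t2=69+10=79
after add $t3, $t3, 4: $t3=220+4=224
after sub $t5, $t5, 2: $t5=2-2=0
cmp $t5, 0  (cmp 0,0)
bne start: not taken
after sub $t0, $t0, $t2: $t0=10-79=-69
halt.
Total executed instructions: 42.

42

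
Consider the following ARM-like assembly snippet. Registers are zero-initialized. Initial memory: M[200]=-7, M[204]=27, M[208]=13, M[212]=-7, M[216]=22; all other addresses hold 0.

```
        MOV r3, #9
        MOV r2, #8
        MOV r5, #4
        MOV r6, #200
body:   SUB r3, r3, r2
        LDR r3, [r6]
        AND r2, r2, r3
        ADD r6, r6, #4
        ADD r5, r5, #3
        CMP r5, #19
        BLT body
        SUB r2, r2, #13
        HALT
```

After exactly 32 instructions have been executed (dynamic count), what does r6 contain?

216

after MOV r3, #9: r3=9
after MOV r2, #8: r2=8
after MOV r5, #4: r5=4
after MOV r6, #200: r6=200
after SUB r3, r3, r2: r3=9-8=1
after LDR r3, [r6]: r3=M[200]=-7
after AND r2, r2, r3: r2=8&(-7)=8
after ADD r6, r6, #4: r6=200+4=204
after ADD r5, r5, #3: r5=4+3=7
CMP r5, #19  (cmp 7,19)
BLT body: taken
after SUB r3, r3, r2: r3=(-7)-8=-15
after LDR r3, [r6]: r3=M[204]=27
after AND r2, r2, r3: r2=8&27=8
after ADD r6, r6, #4: r6=204+4=208
after ADD r5, r5, #3: r5=7+3=10
CMP r5, #19  (cmp 10,19)
BLT body: taken
after SUB r3, r3, r2: r3=27-8=19
after LDR r3, [r6]: r3=M[208]=13
after AND r2, r2, r3: r2=8&13=8
after ADD r6, r6, #4: r6=208+4=212
after ADD r5, r5, #3: r5=10+3=13
CMP r5, #19  (cmp 13,19)
BLT body: taken
after SUB r3, r3, r2: r3=13-8=5
after LDR r3, [r6]: r3=M[212]=-7
after AND r2, r2, r3: r2=8&(-7)=8
after ADD r6, r6, #4: r6=212+4=216
after ADD r5, r5, #3: r5=13+3=16
CMP r5, #19  (cmp 16,19)
BLT body: taken
After step 32: r6 = 216.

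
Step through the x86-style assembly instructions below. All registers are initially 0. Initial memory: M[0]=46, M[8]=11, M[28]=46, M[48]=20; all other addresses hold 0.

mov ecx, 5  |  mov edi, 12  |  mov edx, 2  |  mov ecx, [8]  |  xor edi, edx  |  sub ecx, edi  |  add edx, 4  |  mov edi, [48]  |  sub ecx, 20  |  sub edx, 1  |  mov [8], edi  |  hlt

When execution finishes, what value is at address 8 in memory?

ecx=5
edi=12
edx=2
ecx=M[8]=11
edi=12^2=14
ecx=11-14=-3
edx=2+4=6
edi=M[48]=20
ecx=(-3)-20=-23
edx=6-1=5
mov [8], edi → M[8]=20
halt.

20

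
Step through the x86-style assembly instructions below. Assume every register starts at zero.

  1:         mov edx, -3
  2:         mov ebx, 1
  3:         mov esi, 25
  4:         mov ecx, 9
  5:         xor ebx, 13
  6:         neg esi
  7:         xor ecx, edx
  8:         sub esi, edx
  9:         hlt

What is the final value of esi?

after mov edx, -3: edx=-3
after mov ebx, 1: ebx=1
after mov esi, 25: esi=25
after mov ecx, 9: ecx=9
after xor ebx, 13: ebx=1^13=12
after neg esi: esi=-(25)=-25
after xor ecx, edx: ecx=9^(-3)=-12
after sub esi, edx: esi=(-25)-(-3)=-22
halt.

-22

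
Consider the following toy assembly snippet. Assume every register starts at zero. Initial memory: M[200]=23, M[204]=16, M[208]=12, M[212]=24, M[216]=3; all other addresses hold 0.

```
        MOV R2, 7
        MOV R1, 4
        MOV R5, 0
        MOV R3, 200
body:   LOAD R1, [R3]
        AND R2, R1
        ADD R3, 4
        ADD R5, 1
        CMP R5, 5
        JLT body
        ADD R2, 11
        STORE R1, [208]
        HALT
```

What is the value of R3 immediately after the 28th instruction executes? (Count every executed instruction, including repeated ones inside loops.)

after MOV R2, 7: R2=7
after MOV R1, 4: R1=4
after MOV R5, 0: R5=0
after MOV R3, 200: R3=200
after LOAD R1, [R3]: R1=M[200]=23
after AND R2, R1: R2=7&23=7
after ADD R3, 4: R3=200+4=204
after ADD R5, 1: R5=0+1=1
CMP R5, 5  (cmp 1,5)
JLT body: taken
after LOAD R1, [R3]: R1=M[204]=16
after AND R2, R1: R2=7&16=0
after ADD R3, 4: R3=204+4=208
after ADD R5, 1: R5=1+1=2
CMP R5, 5  (cmp 2,5)
JLT body: taken
after LOAD R1, [R3]: R1=M[208]=12
after AND R2, R1: R2=0&12=0
after ADD R3, 4: R3=208+4=212
after ADD R5, 1: R5=2+1=3
CMP R5, 5  (cmp 3,5)
JLT body: taken
after LOAD R1, [R3]: R1=M[212]=24
after AND R2, R1: R2=0&24=0
after ADD R3, 4: R3=212+4=216
after ADD R5, 1: R5=3+1=4
CMP R5, 5  (cmp 4,5)
JLT body: taken
After step 28: R3 = 216.

216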